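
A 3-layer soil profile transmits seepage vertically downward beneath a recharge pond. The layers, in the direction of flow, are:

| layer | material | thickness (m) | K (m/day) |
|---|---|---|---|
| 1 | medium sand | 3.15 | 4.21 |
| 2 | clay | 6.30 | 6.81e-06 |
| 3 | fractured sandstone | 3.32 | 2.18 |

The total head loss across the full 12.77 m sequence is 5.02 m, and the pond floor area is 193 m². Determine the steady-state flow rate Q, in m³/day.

Flow is perpendicular to layering, so the layers act in series and the equivalent K is the thickness-weighted harmonic mean.
Total thickness L = 3.15 + 6.30 + 3.32 = 12.77 m.
Σ(b_i/K_i) = 3.15/4.21 + 6.30/6.81e-06 + 3.32/2.18 = 9.251e+05 d.
K_eq = L / Σ(b_i/K_i) = 12.77 / 9.251e+05 = 1.380e-05 m/day.
Q = K_eq · A · (Δh/L) = 1.380e-05 × 193 × (5.02/12.77) = 0.001047 m³/day.

0.00105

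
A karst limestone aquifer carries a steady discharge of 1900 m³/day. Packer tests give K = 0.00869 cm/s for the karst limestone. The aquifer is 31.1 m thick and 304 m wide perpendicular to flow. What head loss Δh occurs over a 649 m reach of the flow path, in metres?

17.4

Convert K: 0.00869 cm/s × 864 = 7.508 m/day.
Cross-sectional area A = 304 × 31.1 = 9454 m².
From Q = K·A·i, i = Q / (K·A) = 1900 / (7.508 × 9454) = 0.02677.
Head loss Δh = i · L = 0.02677 × 649 = 17.37 m.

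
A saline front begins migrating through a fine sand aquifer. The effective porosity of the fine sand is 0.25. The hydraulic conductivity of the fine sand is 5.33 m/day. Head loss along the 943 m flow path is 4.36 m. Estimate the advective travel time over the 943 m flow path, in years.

Hydraulic gradient i = Δh / L = 4.36 / 943 = 0.004624.
Darcy flux q = K · i = 5.330 × 0.004624 = 0.02464 m/day.
Seepage velocity v = q / n_e = 0.02464 / 0.25 = 0.09857 m/day.
Travel time t = L / v = 943 / 0.09857 = 9566 days = 26.19 years.

26.2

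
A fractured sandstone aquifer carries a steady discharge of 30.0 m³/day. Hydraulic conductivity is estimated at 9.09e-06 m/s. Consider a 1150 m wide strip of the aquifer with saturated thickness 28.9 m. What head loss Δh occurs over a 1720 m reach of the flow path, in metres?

1.98

Convert K: 9.09e-06 m/s × 86400 = 0.7854 m/day.
Cross-sectional area A = 1150 × 28.9 = 33235 m².
From Q = K·A·i, i = Q / (K·A) = 30.0 / (0.7854 × 33235) = 0.001149.
Head loss Δh = i · L = 0.001149 × 1720 = 1.977 m.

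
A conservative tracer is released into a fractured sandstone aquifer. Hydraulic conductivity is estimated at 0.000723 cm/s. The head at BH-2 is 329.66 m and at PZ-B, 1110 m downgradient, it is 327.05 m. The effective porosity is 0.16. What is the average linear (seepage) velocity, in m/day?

Convert K: 0.000723 cm/s × 864 = 0.6247 m/day.
Hydraulic gradient i = (329.66 − 327.05) / 1110 = 2.61 / 1110 = 0.002351.
Darcy flux q = K · i = 0.6247 × 0.002351 = 0.001469 m/day.
Seepage velocity v = q / n_e = 0.001469 / 0.16 = 0.009180 m/day.

0.00918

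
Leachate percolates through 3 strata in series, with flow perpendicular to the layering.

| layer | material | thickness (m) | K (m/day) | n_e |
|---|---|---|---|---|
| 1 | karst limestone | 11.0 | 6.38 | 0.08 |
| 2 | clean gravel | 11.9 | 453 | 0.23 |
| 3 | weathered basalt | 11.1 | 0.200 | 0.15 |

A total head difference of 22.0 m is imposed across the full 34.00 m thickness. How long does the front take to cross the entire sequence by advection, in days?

13.7

With flow normal to the layers, continuity requires the same specific discharge q through every layer.
Σ(b_i/K_i) = 11.0/6.38 + 11.9/453 + 11.1/0.200 = 57.25 d.
q = Δh / Σ(b_i/K_i) = 22.0 / 57.25 = 0.3843 m/day.
In each layer the seepage velocity is v_i = q/n_i, so the layer transit time is t_i = b_i·n_i / q:
  layer 1 (karst limestone): t_1 = 11.0 × 0.08 / 0.3843 = 2.290 d
  layer 2 (clean gravel): t_2 = 11.9 × 0.23 / 0.3843 = 7.122 d
  layer 3 (weathered basalt): t_3 = 11.1 × 0.15 / 0.3843 = 4.333 d
Total t = Σ t_i = 13.75 days.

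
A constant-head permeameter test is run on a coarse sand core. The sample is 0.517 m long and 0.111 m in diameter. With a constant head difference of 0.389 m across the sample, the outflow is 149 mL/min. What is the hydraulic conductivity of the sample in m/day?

Cross-sectional area A = π·(d/2)² = π × (0.111/2)² = 0.009677 m².
Convert discharge: 149 mL/min = 2.483e-06 m³/s.
Darcy's law rearranged: K = Q·L / (A·Δh) = 2.483e-06 × 0.517 / (0.009677 × 0.389) = 0.0003411 m/s = 29.47 m/day.

29.5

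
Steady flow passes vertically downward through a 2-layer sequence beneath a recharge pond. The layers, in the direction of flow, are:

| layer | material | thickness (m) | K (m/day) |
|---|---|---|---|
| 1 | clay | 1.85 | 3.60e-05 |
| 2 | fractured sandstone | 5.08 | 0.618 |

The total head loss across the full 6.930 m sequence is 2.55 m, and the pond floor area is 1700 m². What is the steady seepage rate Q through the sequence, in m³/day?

Flow is perpendicular to layering, so the layers act in series and the equivalent K is the thickness-weighted harmonic mean.
Total thickness L = 1.85 + 5.08 = 6.930 m.
Σ(b_i/K_i) = 1.85/3.60e-05 + 5.08/0.618 = 51397 d.
K_eq = L / Σ(b_i/K_i) = 6.930 / 51397 = 0.0001348 m/day.
Q = K_eq · A · (Δh/L) = 0.0001348 × 1700 × (2.55/6.930) = 0.08434 m³/day.

0.0843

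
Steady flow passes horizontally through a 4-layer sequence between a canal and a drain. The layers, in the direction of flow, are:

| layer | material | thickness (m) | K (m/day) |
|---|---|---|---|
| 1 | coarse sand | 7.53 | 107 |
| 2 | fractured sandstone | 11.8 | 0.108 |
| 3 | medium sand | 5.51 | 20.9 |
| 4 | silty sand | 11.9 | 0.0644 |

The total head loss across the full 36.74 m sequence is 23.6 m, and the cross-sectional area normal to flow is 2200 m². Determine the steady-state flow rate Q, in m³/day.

176

Flow is perpendicular to layering, so the layers act in series and the equivalent K is the thickness-weighted harmonic mean.
Total thickness L = 7.53 + 11.8 + 5.51 + 11.9 = 36.74 m.
Σ(b_i/K_i) = 7.53/107 + 11.8/0.108 + 5.51/20.9 + 11.9/0.0644 = 294.4 d.
K_eq = L / Σ(b_i/K_i) = 36.74 / 294.4 = 0.1248 m/day.
Q = K_eq · A · (Δh/L) = 0.1248 × 2200 × (23.6/36.74) = 176.4 m³/day.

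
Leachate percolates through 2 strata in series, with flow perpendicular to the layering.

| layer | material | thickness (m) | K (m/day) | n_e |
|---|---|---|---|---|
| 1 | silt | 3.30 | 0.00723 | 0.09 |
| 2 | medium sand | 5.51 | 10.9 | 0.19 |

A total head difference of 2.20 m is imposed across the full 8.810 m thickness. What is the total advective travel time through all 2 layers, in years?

0.764

With flow normal to the layers, continuity requires the same specific discharge q through every layer.
Σ(b_i/K_i) = 3.30/0.00723 + 5.51/10.9 = 456.9 d.
q = Δh / Σ(b_i/K_i) = 2.20 / 456.9 = 0.004815 m/day.
In each layer the seepage velocity is v_i = q/n_i, so the layer transit time is t_i = b_i·n_i / q:
  layer 1 (silt): t_1 = 3.30 × 0.09 / 0.004815 = 61.69 d
  layer 2 (medium sand): t_2 = 5.51 × 0.19 / 0.004815 = 217.4 d
Total t = Σ t_i = 279.1 days = 0.7642 years.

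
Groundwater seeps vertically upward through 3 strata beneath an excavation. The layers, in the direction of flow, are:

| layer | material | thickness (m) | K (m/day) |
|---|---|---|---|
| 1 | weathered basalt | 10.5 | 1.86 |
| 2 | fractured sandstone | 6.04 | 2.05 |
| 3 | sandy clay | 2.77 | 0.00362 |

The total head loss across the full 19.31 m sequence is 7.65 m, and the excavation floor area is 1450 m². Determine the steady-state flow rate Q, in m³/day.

Flow is perpendicular to layering, so the layers act in series and the equivalent K is the thickness-weighted harmonic mean.
Total thickness L = 10.5 + 6.04 + 2.77 = 19.31 m.
Σ(b_i/K_i) = 10.5/1.86 + 6.04/2.05 + 2.77/0.00362 = 773.8 d.
K_eq = L / Σ(b_i/K_i) = 19.31 / 773.8 = 0.02496 m/day.
Q = K_eq · A · (Δh/L) = 0.02496 × 1450 × (7.65/19.31) = 14.34 m³/day.

14.3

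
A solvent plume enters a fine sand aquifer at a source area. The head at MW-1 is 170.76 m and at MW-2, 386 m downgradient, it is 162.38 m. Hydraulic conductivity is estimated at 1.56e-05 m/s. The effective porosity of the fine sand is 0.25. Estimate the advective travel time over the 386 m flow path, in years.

Convert K: 1.56e-05 m/s × 86400 = 1.348 m/day.
Hydraulic gradient i = (170.76 − 162.38) / 386 = 8.38 / 386 = 0.02171.
Darcy flux q = K · i = 1.348 × 0.02171 = 0.02926 m/day.
Seepage velocity v = q / n_e = 0.02926 / 0.25 = 0.1170 m/day.
Travel time t = L / v = 386 / 0.1170 = 3298 days = 9.029 years.

9.03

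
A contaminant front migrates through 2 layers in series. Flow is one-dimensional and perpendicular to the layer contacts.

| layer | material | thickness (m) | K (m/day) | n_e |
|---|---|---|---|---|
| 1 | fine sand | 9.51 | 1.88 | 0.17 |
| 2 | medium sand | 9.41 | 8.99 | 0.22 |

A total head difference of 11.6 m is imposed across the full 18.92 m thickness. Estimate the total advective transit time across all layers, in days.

With flow normal to the layers, continuity requires the same specific discharge q through every layer.
Σ(b_i/K_i) = 9.51/1.88 + 9.41/8.99 = 6.105 d.
q = Δh / Σ(b_i/K_i) = 11.6 / 6.105 = 1.900 m/day.
In each layer the seepage velocity is v_i = q/n_i, so the layer transit time is t_i = b_i·n_i / q:
  layer 1 (fine sand): t_1 = 9.51 × 0.17 / 1.900 = 0.8509 d
  layer 2 (medium sand): t_2 = 9.41 × 0.22 / 1.900 = 1.090 d
Total t = Σ t_i = 1.940 days.

1.94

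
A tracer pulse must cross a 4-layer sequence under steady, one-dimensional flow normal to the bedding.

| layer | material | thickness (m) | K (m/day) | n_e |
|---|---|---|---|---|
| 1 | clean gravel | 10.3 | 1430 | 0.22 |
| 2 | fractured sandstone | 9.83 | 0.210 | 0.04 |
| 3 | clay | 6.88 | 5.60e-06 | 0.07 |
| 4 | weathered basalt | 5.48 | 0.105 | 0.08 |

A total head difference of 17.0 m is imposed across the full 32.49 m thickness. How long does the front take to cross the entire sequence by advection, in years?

708

With flow normal to the layers, continuity requires the same specific discharge q through every layer.
Σ(b_i/K_i) = 10.3/1430 + 9.83/0.210 + 6.88/5.60e-06 + 5.48/0.105 = 1.229e+06 d.
q = Δh / Σ(b_i/K_i) = 17.0 / 1.229e+06 = 1.384e-05 m/day.
In each layer the seepage velocity is v_i = q/n_i, so the layer transit time is t_i = b_i·n_i / q:
  layer 1 (clean gravel): t_1 = 10.3 × 0.22 / 1.384e-05 = 1.638e+05 d
  layer 2 (fractured sandstone): t_2 = 9.83 × 0.04 / 1.384e-05 = 28418 d
  layer 3 (clay): t_3 = 6.88 × 0.07 / 1.384e-05 = 34808 d
  layer 4 (weathered basalt): t_4 = 5.48 × 0.08 / 1.384e-05 = 31685 d
Total t = Σ t_i = 2.587e+05 days = 708.2 years.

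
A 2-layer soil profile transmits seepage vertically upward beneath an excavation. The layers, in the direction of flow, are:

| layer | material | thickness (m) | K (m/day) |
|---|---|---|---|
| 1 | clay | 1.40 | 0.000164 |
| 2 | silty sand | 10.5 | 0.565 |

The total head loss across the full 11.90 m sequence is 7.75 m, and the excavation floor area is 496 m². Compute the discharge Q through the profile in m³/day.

0.449

Flow is perpendicular to layering, so the layers act in series and the equivalent K is the thickness-weighted harmonic mean.
Total thickness L = 1.40 + 10.5 = 11.90 m.
Σ(b_i/K_i) = 1.40/0.000164 + 10.5/0.565 = 8555 d.
K_eq = L / Σ(b_i/K_i) = 11.90 / 8555 = 0.001391 m/day.
Q = K_eq · A · (Δh/L) = 0.001391 × 496 × (7.75/11.90) = 0.4493 m³/day.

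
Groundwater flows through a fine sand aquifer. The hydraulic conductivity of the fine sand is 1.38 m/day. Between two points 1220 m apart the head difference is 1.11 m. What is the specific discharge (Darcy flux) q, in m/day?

Hydraulic gradient i = Δh / L = 1.11 / 1220 = 0.0009098.
Specific discharge q = K · i = 1.380 × 0.0009098 = 0.001256 m/day.

0.00126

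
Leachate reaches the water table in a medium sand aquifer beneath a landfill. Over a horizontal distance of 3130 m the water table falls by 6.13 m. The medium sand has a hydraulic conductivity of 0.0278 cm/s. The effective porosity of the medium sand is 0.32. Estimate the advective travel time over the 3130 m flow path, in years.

58.3

Convert K: 0.0278 cm/s × 864 = 24.02 m/day.
Hydraulic gradient i = Δh / L = 6.13 / 3130 = 0.001958.
Darcy flux q = K · i = 24.02 × 0.001958 = 0.04704 m/day.
Seepage velocity v = q / n_e = 0.04704 / 0.32 = 0.1470 m/day.
Travel time t = L / v = 3130 / 0.1470 = 21292 days = 58.29 years.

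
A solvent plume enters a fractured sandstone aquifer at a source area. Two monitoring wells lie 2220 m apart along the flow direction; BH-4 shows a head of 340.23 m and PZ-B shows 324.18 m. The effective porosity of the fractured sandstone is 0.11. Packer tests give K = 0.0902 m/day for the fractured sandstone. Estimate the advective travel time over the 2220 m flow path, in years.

Hydraulic gradient i = (340.23 − 324.18) / 2220 = 16.05 / 2220 = 0.007230.
Darcy flux q = K · i = 0.09020 × 0.007230 = 0.0006521 m/day.
Seepage velocity v = q / n_e = 0.0006521 / 0.11 = 0.005928 m/day.
Travel time t = L / v = 2220 / 0.005928 = 3.745e+05 days = 1025 years.

1030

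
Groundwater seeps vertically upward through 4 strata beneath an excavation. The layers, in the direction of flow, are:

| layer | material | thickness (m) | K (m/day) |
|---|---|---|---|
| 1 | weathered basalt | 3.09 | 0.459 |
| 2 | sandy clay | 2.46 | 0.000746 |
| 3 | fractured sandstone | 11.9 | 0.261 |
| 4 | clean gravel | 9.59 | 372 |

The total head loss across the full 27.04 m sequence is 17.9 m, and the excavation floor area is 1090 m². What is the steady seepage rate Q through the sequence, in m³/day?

Flow is perpendicular to layering, so the layers act in series and the equivalent K is the thickness-weighted harmonic mean.
Total thickness L = 3.09 + 2.46 + 11.9 + 9.59 = 27.04 m.
Σ(b_i/K_i) = 3.09/0.459 + 2.46/0.000746 + 11.9/0.261 + 9.59/372 = 3350 d.
K_eq = L / Σ(b_i/K_i) = 27.04 / 3350 = 0.008072 m/day.
Q = K_eq · A · (Δh/L) = 0.008072 × 1090 × (17.9/27.04) = 5.824 m³/day.

5.82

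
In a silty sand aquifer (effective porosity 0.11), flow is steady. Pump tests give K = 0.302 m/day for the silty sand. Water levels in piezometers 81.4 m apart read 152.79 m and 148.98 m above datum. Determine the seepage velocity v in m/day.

Hydraulic gradient i = (152.79 − 148.98) / 81.4 = 3.81 / 81.4 = 0.04681.
Darcy flux q = K · i = 0.3020 × 0.04681 = 0.01414 m/day.
Seepage velocity v = q / n_e = 0.01414 / 0.11 = 0.1285 m/day.

0.129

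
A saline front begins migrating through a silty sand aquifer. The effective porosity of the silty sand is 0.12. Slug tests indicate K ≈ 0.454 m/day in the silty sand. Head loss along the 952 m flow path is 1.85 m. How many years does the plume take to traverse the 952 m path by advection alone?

355

Hydraulic gradient i = Δh / L = 1.85 / 952 = 0.001943.
Darcy flux q = K · i = 0.4540 × 0.001943 = 0.0008822 m/day.
Seepage velocity v = q / n_e = 0.0008822 / 0.12 = 0.007352 m/day.
Travel time t = L / v = 952 / 0.007352 = 1.295e+05 days = 354.5 years.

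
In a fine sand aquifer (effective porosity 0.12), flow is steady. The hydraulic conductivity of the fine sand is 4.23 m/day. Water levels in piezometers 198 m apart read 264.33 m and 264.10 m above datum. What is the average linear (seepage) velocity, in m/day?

0.0409

Hydraulic gradient i = (264.33 − 264.10) / 198 = 0.23 / 198 = 0.001162.
Darcy flux q = K · i = 4.230 × 0.001162 = 0.004914 m/day.
Seepage velocity v = q / n_e = 0.004914 / 0.12 = 0.04095 m/day.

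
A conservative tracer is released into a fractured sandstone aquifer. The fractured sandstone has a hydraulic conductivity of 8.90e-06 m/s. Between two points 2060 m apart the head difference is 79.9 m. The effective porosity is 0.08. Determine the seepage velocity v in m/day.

Convert K: 8.90e-06 m/s × 86400 = 0.7690 m/day.
Hydraulic gradient i = Δh / L = 79.9 / 2060 = 0.03879.
Darcy flux q = K · i = 0.7690 × 0.03879 = 0.02983 m/day.
Seepage velocity v = q / n_e = 0.02983 / 0.08 = 0.3728 m/day.

0.373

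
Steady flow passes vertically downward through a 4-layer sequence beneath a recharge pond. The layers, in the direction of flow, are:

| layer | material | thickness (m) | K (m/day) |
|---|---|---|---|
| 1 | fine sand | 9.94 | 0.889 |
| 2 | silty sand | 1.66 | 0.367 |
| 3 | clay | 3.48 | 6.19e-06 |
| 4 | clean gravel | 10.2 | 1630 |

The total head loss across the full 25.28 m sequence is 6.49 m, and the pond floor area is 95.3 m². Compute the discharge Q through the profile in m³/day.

0.00110

Flow is perpendicular to layering, so the layers act in series and the equivalent K is the thickness-weighted harmonic mean.
Total thickness L = 9.94 + 1.66 + 3.48 + 10.2 = 25.28 m.
Σ(b_i/K_i) = 9.94/0.889 + 1.66/0.367 + 3.48/6.19e-06 + 10.2/1630 = 5.622e+05 d.
K_eq = L / Σ(b_i/K_i) = 25.28 / 5.622e+05 = 4.497e-05 m/day.
Q = K_eq · A · (Δh/L) = 4.497e-05 × 95.3 × (6.49/25.28) = 0.001100 m³/day.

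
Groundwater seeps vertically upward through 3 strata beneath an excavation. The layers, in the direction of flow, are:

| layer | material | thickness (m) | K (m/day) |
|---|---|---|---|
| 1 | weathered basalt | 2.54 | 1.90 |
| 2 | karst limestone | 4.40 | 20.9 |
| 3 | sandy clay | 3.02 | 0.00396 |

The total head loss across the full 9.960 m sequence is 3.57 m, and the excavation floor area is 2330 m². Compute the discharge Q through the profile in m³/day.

Flow is perpendicular to layering, so the layers act in series and the equivalent K is the thickness-weighted harmonic mean.
Total thickness L = 2.54 + 4.40 + 3.02 = 9.960 m.
Σ(b_i/K_i) = 2.54/1.90 + 4.40/20.9 + 3.02/0.00396 = 764.2 d.
K_eq = L / Σ(b_i/K_i) = 9.960 / 764.2 = 0.01303 m/day.
Q = K_eq · A · (Δh/L) = 0.01303 × 2330 × (3.57/9.960) = 10.89 m³/day.

10.9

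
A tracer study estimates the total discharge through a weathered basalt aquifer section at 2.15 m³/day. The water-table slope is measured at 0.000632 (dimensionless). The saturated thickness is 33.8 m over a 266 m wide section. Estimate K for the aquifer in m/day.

Cross-sectional area A = 266 × 33.8 = 8991 m².
Hydraulic gradient i = 0.000632.
From Q = K·A·i, K = Q / (A·i) = 2.15 / (8991 × 0.0006320) = 0.3784 m/day.

0.378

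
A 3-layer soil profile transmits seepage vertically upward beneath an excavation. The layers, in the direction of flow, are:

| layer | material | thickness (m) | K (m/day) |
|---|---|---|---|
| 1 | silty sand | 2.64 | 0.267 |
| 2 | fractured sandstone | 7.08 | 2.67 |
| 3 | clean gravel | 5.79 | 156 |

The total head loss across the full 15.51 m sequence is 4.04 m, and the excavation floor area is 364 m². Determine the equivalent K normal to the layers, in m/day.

Flow is perpendicular to layering, so the layers act in series and the equivalent K is the thickness-weighted harmonic mean.
Total thickness L = 2.64 + 7.08 + 5.79 = 15.51 m.
Σ(b_i/K_i) = 2.64/0.267 + 7.08/2.67 + 5.79/156 = 12.58 d.
K_eq = L / Σ(b_i/K_i) = 15.51 / 12.58 = 1.233 m/day.

1.23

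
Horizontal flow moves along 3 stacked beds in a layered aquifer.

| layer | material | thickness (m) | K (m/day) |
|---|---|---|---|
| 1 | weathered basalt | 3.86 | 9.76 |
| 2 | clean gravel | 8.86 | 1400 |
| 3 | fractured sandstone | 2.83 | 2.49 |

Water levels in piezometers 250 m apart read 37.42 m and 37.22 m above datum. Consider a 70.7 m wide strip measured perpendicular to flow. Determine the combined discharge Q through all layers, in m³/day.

Flow is parallel to layering, so each bed carries its own Darcy discharge and the transmissivities add.
Σ(K_i·b_i) = 9.76×3.86 + 1400×8.86 + 2.49×2.83 = 12449 m²/day.
Hydraulic gradient i = (37.42 − 37.22) / 250 = 0.2 / 250 = 0.0008000.
Q = Σ(K_i·b_i) · W · i = 12449 × 70.7 × 0.0008000 = 704.1 m³/day.

704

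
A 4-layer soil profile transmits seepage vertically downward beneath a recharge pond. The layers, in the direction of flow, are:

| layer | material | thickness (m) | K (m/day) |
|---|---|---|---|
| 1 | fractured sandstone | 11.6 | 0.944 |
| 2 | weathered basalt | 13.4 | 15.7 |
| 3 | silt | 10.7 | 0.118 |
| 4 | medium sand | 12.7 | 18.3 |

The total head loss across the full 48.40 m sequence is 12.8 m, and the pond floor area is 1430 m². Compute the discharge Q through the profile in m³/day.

175

Flow is perpendicular to layering, so the layers act in series and the equivalent K is the thickness-weighted harmonic mean.
Total thickness L = 11.6 + 13.4 + 10.7 + 12.7 = 48.40 m.
Σ(b_i/K_i) = 11.6/0.944 + 13.4/15.7 + 10.7/0.118 + 12.7/18.3 = 104.5 d.
K_eq = L / Σ(b_i/K_i) = 48.40 / 104.5 = 0.4631 m/day.
Q = K_eq · A · (Δh/L) = 0.4631 × 1430 × (12.8/48.40) = 175.1 m³/day.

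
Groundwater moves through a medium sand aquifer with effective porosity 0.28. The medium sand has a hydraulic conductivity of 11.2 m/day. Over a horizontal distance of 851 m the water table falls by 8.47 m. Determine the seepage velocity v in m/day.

0.398

Hydraulic gradient i = Δh / L = 8.47 / 851 = 0.009953.
Darcy flux q = K · i = 11.20 × 0.009953 = 0.1115 m/day.
Seepage velocity v = q / n_e = 0.1115 / 0.28 = 0.3981 m/day.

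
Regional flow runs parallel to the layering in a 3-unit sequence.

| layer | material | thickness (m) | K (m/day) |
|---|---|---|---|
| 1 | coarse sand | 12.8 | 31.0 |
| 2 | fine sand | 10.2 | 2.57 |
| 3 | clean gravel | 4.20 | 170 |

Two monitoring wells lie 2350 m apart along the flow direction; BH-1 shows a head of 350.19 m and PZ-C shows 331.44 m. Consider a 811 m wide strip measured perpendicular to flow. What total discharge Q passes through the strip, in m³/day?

7360

Flow is parallel to layering, so each bed carries its own Darcy discharge and the transmissivities add.
Σ(K_i·b_i) = 31.0×12.8 + 2.57×10.2 + 170×4.20 = 1137 m²/day.
Hydraulic gradient i = (350.19 − 331.44) / 2350 = 18.75 / 2350 = 0.007979.
Q = Σ(K_i·b_i) · W · i = 1137 × 811 × 0.007979 = 7357 m³/day.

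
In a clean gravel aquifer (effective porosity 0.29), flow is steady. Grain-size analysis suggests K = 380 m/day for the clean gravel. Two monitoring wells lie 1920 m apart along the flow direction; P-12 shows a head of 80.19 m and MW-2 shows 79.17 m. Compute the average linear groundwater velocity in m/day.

Hydraulic gradient i = (80.19 − 79.17) / 1920 = 1.02 / 1920 = 0.0005313.
Darcy flux q = K · i = 380.0 × 0.0005313 = 0.2019 m/day.
Seepage velocity v = q / n_e = 0.2019 / 0.29 = 0.6961 m/day.

0.696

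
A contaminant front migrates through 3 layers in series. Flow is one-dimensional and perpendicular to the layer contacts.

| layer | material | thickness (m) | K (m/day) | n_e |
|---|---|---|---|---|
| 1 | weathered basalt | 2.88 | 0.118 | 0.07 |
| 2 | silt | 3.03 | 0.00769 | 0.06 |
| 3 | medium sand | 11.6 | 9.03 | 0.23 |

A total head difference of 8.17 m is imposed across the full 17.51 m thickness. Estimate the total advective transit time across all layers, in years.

0.429

With flow normal to the layers, continuity requires the same specific discharge q through every layer.
Σ(b_i/K_i) = 2.88/0.118 + 3.03/0.00769 + 11.6/9.03 = 419.7 d.
q = Δh / Σ(b_i/K_i) = 8.17 / 419.7 = 0.01947 m/day.
In each layer the seepage velocity is v_i = q/n_i, so the layer transit time is t_i = b_i·n_i / q:
  layer 1 (weathered basalt): t_1 = 2.88 × 0.07 / 0.01947 = 10.36 d
  layer 2 (silt): t_2 = 3.03 × 0.06 / 0.01947 = 9.339 d
  layer 3 (medium sand): t_3 = 11.6 × 0.23 / 0.01947 = 137.1 d
Total t = Σ t_i = 156.8 days = 0.4292 years.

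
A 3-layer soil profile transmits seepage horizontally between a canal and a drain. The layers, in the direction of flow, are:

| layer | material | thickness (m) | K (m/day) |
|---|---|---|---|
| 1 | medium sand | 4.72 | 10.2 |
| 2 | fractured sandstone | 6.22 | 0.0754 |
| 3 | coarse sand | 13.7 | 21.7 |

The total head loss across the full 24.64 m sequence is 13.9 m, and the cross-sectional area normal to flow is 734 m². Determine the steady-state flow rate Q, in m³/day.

Flow is perpendicular to layering, so the layers act in series and the equivalent K is the thickness-weighted harmonic mean.
Total thickness L = 4.72 + 6.22 + 13.7 = 24.64 m.
Σ(b_i/K_i) = 4.72/10.2 + 6.22/0.0754 + 13.7/21.7 = 83.59 d.
K_eq = L / Σ(b_i/K_i) = 24.64 / 83.59 = 0.2948 m/day.
Q = K_eq · A · (Δh/L) = 0.2948 × 734 × (13.9/24.64) = 122.1 m³/day.

122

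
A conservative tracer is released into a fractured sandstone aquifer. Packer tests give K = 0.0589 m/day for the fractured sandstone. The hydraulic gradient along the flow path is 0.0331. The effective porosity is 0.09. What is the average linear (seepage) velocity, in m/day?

0.0217

Hydraulic gradient i = 0.0331.
Darcy flux q = K · i = 0.05890 × 0.03310 = 0.001950 m/day.
Seepage velocity v = q / n_e = 0.001950 / 0.09 = 0.02166 m/day.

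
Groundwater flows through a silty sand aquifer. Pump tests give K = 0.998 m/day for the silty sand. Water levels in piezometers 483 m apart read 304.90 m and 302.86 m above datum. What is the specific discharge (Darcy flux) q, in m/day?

0.00422

Hydraulic gradient i = (304.90 − 302.86) / 483 = 2.04 / 483 = 0.004224.
Specific discharge q = K · i = 0.9980 × 0.004224 = 0.004215 m/day.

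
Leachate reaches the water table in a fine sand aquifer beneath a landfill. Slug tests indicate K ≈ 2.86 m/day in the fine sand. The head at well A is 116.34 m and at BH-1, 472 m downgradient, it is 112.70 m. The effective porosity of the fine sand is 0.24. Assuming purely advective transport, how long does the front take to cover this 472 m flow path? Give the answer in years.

Hydraulic gradient i = (116.34 − 112.70) / 472 = 3.64 / 472 = 0.007712.
Darcy flux q = K · i = 2.860 × 0.007712 = 0.02206 m/day.
Seepage velocity v = q / n_e = 0.02206 / 0.24 = 0.09190 m/day.
Travel time t = L / v = 472 / 0.09190 = 5136 days = 14.06 years.

14.1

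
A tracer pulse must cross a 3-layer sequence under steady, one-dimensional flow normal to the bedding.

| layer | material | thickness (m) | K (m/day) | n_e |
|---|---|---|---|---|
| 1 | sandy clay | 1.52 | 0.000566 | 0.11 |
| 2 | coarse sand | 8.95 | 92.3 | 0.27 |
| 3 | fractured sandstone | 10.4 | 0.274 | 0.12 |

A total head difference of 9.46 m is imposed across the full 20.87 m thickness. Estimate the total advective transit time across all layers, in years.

3.02

With flow normal to the layers, continuity requires the same specific discharge q through every layer.
Σ(b_i/K_i) = 1.52/0.000566 + 8.95/92.3 + 10.4/0.274 = 2724 d.
q = Δh / Σ(b_i/K_i) = 9.46 / 2724 = 0.003473 m/day.
In each layer the seepage velocity is v_i = q/n_i, so the layer transit time is t_i = b_i·n_i / q:
  layer 1 (sandy clay): t_1 = 1.52 × 0.11 / 0.003473 = 48.14 d
  layer 2 (coarse sand): t_2 = 8.95 × 0.27 / 0.003473 = 695.7 d
  layer 3 (fractured sandstone): t_3 = 10.4 × 0.12 / 0.003473 = 359.3 d
Total t = Σ t_i = 1103 days = 3.020 years.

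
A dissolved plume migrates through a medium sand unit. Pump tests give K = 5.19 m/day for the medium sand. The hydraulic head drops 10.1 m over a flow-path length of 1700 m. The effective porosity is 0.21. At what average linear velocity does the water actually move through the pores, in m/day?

Hydraulic gradient i = Δh / L = 10.1 / 1700 = 0.005941.
Darcy flux q = K · i = 5.190 × 0.005941 = 0.03083 m/day.
Seepage velocity v = q / n_e = 0.03083 / 0.21 = 0.1468 m/day.

0.147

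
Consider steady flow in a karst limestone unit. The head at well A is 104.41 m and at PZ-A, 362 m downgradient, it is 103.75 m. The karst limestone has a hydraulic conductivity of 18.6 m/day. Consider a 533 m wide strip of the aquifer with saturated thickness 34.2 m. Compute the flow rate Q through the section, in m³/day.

618

Cross-sectional area A = 533 × 34.2 = 18229 m².
Hydraulic gradient i = (104.41 − 103.75) / 362 = 0.66 / 362 = 0.001823.
Darcy's law: Q = K · A · i = 18.60 × 18229 × 0.001823 = 618.2 m³/day.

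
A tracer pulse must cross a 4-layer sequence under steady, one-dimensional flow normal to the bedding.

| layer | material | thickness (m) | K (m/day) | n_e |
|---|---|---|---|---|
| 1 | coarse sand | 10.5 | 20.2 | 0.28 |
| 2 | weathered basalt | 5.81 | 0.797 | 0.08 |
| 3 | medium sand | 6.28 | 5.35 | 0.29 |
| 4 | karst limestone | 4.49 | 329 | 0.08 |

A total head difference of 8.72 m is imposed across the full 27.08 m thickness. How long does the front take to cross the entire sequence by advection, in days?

With flow normal to the layers, continuity requires the same specific discharge q through every layer.
Σ(b_i/K_i) = 10.5/20.2 + 5.81/0.797 + 6.28/5.35 + 4.49/329 = 8.997 d.
q = Δh / Σ(b_i/K_i) = 8.72 / 8.997 = 0.9692 m/day.
In each layer the seepage velocity is v_i = q/n_i, so the layer transit time is t_i = b_i·n_i / q:
  layer 1 (coarse sand): t_1 = 10.5 × 0.28 / 0.9692 = 3.033 d
  layer 2 (weathered basalt): t_2 = 5.81 × 0.08 / 0.9692 = 0.4796 d
  layer 3 (medium sand): t_3 = 6.28 × 0.29 / 0.9692 = 1.879 d
  layer 4 (karst limestone): t_4 = 4.49 × 0.08 / 0.9692 = 0.3706 d
Total t = Σ t_i = 5.763 days.

5.76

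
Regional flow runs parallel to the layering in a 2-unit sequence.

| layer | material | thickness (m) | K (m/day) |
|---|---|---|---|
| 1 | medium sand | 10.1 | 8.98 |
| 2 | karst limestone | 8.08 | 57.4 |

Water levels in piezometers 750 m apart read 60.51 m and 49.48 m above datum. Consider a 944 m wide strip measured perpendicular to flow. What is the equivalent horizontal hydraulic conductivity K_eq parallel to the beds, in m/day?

30.5

Flow is parallel to layering, so each bed carries its own Darcy discharge and the transmissivities add.
Σ(K_i·b_i) = 8.98×10.1 + 57.4×8.08 = 554.5 m²/day.
Total thickness b = 18.18 m, so K_eq = Σ(K_i·b_i)/b = 30.50 m/day.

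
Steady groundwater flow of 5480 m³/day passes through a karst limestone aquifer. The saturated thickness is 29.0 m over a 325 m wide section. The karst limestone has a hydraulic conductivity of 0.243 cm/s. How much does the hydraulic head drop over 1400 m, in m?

Convert K: 0.243 cm/s × 864 = 210.0 m/day.
Cross-sectional area A = 325 × 29.0 = 9425 m².
From Q = K·A·i, i = Q / (K·A) = 5480 / (210.0 × 9425) = 0.002769.
Head loss Δh = i · L = 0.002769 × 1400 = 3.877 m.

3.88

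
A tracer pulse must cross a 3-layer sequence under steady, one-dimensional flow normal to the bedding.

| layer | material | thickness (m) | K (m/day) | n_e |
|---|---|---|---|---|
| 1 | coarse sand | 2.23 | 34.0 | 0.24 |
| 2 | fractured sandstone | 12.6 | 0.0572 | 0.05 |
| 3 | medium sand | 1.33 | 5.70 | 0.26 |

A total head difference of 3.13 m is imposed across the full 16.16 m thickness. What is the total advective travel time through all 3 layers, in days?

With flow normal to the layers, continuity requires the same specific discharge q through every layer.
Σ(b_i/K_i) = 2.23/34.0 + 12.6/0.0572 + 1.33/5.70 = 220.6 d.
q = Δh / Σ(b_i/K_i) = 3.13 / 220.6 = 0.01419 m/day.
In each layer the seepage velocity is v_i = q/n_i, so the layer transit time is t_i = b_i·n_i / q:
  layer 1 (coarse sand): t_1 = 2.23 × 0.24 / 0.01419 = 37.72 d
  layer 2 (fractured sandstone): t_2 = 12.6 × 0.05 / 0.01419 = 44.40 d
  layer 3 (medium sand): t_3 = 1.33 × 0.26 / 0.01419 = 24.37 d
Total t = Σ t_i = 106.5 days.

106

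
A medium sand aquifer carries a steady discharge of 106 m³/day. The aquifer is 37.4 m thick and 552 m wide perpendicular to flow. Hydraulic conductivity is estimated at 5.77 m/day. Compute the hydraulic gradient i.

Cross-sectional area A = 552 × 37.4 = 20645 m².
From Q = K·A·i, i = Q / (K·A) = 106 / (5.770 × 20645) = 0.0008899.

0.000890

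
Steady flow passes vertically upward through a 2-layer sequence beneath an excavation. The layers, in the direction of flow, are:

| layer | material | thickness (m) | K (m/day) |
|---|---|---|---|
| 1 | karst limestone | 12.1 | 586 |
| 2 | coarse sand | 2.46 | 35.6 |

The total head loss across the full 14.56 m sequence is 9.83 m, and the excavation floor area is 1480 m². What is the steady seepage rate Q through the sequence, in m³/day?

Flow is perpendicular to layering, so the layers act in series and the equivalent K is the thickness-weighted harmonic mean.
Total thickness L = 12.1 + 2.46 = 14.56 m.
Σ(b_i/K_i) = 12.1/586 + 2.46/35.6 = 0.08975 d.
K_eq = L / Σ(b_i/K_i) = 14.56 / 0.08975 = 162.2 m/day.
Q = K_eq · A · (Δh/L) = 162.2 × 1480 × (9.83/14.56) = 1.621e+05 m³/day.

162000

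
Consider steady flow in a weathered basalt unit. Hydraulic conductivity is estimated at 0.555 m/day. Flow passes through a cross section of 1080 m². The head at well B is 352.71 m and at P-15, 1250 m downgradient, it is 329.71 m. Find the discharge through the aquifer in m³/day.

11.0

Hydraulic gradient i = (352.71 − 329.71) / 1250 = 23 / 1250 = 0.01840.
Darcy's law: Q = K · A · i = 0.5550 × 1080 × 0.01840 = 11.03 m³/day.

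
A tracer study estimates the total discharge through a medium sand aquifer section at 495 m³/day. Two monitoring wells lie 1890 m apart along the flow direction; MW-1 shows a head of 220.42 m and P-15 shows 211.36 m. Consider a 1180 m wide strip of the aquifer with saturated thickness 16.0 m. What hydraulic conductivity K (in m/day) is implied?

5.47

Cross-sectional area A = 1180 × 16.0 = 18880 m².
Hydraulic gradient i = (220.42 − 211.36) / 1890 = 9.06 / 1890 = 0.004794.
From Q = K·A·i, K = Q / (A·i) = 495 / (18880 × 0.004794) = 5.469 m/day.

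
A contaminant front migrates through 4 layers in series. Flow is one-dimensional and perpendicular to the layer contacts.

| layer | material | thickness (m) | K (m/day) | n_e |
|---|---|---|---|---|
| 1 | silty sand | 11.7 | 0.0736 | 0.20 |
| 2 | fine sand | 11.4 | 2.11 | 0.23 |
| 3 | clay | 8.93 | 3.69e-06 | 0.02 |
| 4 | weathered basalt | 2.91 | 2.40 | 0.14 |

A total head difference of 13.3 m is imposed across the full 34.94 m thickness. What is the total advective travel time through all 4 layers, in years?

2760

With flow normal to the layers, continuity requires the same specific discharge q through every layer.
Σ(b_i/K_i) = 11.7/0.0736 + 11.4/2.11 + 8.93/3.69e-06 + 2.91/2.40 = 2.420e+06 d.
q = Δh / Σ(b_i/K_i) = 13.3 / 2.420e+06 = 5.495e-06 m/day.
In each layer the seepage velocity is v_i = q/n_i, so the layer transit time is t_i = b_i·n_i / q:
  layer 1 (silty sand): t_1 = 11.7 × 0.20 / 5.495e-06 = 4.258e+05 d
  layer 2 (fine sand): t_2 = 11.4 × 0.23 / 5.495e-06 = 4.771e+05 d
  layer 3 (clay): t_3 = 8.93 × 0.02 / 5.495e-06 = 32500 d
  layer 4 (weathered basalt): t_4 = 2.91 × 0.14 / 5.495e-06 = 74135 d
Total t = Σ t_i = 1.010e+06 days = 2764 years.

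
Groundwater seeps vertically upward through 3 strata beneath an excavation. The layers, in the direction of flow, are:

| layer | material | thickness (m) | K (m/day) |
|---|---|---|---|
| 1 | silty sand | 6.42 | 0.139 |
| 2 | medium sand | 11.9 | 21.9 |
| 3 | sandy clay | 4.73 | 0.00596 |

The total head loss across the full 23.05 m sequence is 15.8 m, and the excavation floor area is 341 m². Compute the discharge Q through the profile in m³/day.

Flow is perpendicular to layering, so the layers act in series and the equivalent K is the thickness-weighted harmonic mean.
Total thickness L = 6.42 + 11.9 + 4.73 = 23.05 m.
Σ(b_i/K_i) = 6.42/0.139 + 11.9/21.9 + 4.73/0.00596 = 840.4 d.
K_eq = L / Σ(b_i/K_i) = 23.05 / 840.4 = 0.02743 m/day.
Q = K_eq · A · (Δh/L) = 0.02743 × 341 × (15.8/23.05) = 6.411 m³/day.

6.41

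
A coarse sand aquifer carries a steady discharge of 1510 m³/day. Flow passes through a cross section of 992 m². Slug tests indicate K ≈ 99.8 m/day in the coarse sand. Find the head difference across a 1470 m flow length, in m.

From Q = K·A·i, i = Q / (K·A) = 1510 / (99.80 × 992.0) = 0.01525.
Head loss Δh = i · L = 0.01525 × 1470 = 22.42 m.

22.4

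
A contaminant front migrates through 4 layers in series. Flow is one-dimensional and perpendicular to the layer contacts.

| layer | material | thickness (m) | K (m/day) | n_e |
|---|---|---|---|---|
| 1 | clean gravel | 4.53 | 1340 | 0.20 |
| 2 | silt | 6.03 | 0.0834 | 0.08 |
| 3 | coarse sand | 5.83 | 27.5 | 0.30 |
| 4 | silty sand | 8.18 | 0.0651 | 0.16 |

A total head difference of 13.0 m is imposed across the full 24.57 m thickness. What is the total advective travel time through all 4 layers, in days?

With flow normal to the layers, continuity requires the same specific discharge q through every layer.
Σ(b_i/K_i) = 4.53/1340 + 6.03/0.0834 + 5.83/27.5 + 8.18/0.0651 = 198.2 d.
q = Δh / Σ(b_i/K_i) = 13.0 / 198.2 = 0.06560 m/day.
In each layer the seepage velocity is v_i = q/n_i, so the layer transit time is t_i = b_i·n_i / q:
  layer 1 (clean gravel): t_1 = 4.53 × 0.20 / 0.06560 = 13.81 d
  layer 2 (silt): t_2 = 6.03 × 0.08 / 0.06560 = 7.354 d
  layer 3 (coarse sand): t_3 = 5.83 × 0.30 / 0.06560 = 26.66 d
  layer 4 (silty sand): t_4 = 8.18 × 0.16 / 0.06560 = 19.95 d
Total t = Σ t_i = 67.78 days.

67.8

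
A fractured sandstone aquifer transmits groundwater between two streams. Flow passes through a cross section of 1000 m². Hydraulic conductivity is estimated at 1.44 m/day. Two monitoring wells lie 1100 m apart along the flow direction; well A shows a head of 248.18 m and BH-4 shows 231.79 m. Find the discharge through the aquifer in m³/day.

21.5

Hydraulic gradient i = (248.18 − 231.79) / 1100 = 16.39 / 1100 = 0.01490.
Darcy's law: Q = K · A · i = 1.440 × 1000 × 0.01490 = 21.46 m³/day.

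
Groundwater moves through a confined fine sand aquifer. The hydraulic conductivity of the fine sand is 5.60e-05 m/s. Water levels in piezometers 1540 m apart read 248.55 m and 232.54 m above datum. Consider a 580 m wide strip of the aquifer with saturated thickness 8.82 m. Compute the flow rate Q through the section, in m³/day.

257

Convert K: 5.60e-05 m/s × 86400 = 4.838 m/day.
Cross-sectional area A = 580 × 8.82 = 5116 m².
Hydraulic gradient i = (248.55 − 232.54) / 1540 = 16.01 / 1540 = 0.01040.
Darcy's law: Q = K · A · i = 4.838 × 5116 × 0.01040 = 257.3 m³/day.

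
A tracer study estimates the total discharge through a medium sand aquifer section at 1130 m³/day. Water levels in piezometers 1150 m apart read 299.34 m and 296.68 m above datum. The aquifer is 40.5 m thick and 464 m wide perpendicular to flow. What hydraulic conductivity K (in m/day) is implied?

26.0

Cross-sectional area A = 464 × 40.5 = 18792 m².
Hydraulic gradient i = (299.34 − 296.68) / 1150 = 2.66 / 1150 = 0.002313.
From Q = K·A·i, K = Q / (A·i) = 1130 / (18792 × 0.002313) = 26.00 m/day.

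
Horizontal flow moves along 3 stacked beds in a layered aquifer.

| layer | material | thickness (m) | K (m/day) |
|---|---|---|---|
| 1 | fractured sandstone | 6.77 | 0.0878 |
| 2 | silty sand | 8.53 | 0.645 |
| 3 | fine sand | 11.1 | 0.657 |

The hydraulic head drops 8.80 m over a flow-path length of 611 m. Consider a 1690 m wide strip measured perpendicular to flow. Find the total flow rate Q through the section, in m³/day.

Flow is parallel to layering, so each bed carries its own Darcy discharge and the transmissivities add.
Σ(K_i·b_i) = 0.0878×6.77 + 0.645×8.53 + 0.657×11.1 = 13.39 m²/day.
Hydraulic gradient i = Δh / L = 8.80 / 611 = 0.01440.
Q = Σ(K_i·b_i) · W · i = 13.39 × 1690 × 0.01440 = 325.9 m³/day.

326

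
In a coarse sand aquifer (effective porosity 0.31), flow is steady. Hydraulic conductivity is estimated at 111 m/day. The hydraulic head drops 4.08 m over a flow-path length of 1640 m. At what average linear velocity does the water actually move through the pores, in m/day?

Hydraulic gradient i = Δh / L = 4.08 / 1640 = 0.002488.
Darcy flux q = K · i = 111.0 × 0.002488 = 0.2761 m/day.
Seepage velocity v = q / n_e = 0.2761 / 0.31 = 0.8908 m/day.

0.891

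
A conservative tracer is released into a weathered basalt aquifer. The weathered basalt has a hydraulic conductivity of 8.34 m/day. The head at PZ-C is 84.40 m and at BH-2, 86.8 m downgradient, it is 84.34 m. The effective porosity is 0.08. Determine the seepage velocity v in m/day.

0.0721

Hydraulic gradient i = (84.40 − 84.34) / 86.8 = 0.06 / 86.8 = 0.0006912.
Darcy flux q = K · i = 8.340 × 0.0006912 = 0.005765 m/day.
Seepage velocity v = q / n_e = 0.005765 / 0.08 = 0.07206 m/day.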